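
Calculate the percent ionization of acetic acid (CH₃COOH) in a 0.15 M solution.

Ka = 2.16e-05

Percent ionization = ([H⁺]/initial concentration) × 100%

Using Ka equilibrium: x² + Ka×x - Ka×C = 0. Solving: [H⁺] = 1.7892e-03. Percent = (1.7892e-03/0.15) × 100

Percent ionization = 1.19%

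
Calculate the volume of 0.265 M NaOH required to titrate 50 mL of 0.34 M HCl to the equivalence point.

At equivalence: moles acid = moles base. moles HCl = 0.34 × 50/1000 = 0.017 mol. V_base = moles / 0.265 × 1000 = 64.2 mL.

V_{base} = 64.2 mL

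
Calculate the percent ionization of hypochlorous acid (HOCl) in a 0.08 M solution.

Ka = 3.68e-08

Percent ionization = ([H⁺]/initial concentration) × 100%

Using Ka equilibrium: x² + Ka×x - Ka×C = 0. Solving: [H⁺] = 5.4240e-05. Percent = (5.4240e-05/0.08) × 100

Percent ionization = 0.0678%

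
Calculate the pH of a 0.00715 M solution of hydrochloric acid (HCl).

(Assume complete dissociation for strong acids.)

[H⁺] = 0.00715 M for strong acid. pH = -log[H⁺] = -log(0.00715)

pH = 2.15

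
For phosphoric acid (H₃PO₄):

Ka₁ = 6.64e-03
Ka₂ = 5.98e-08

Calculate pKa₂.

pKa₂ = -log(Ka₂) = -log(5.98e-08) = 7.22.

pK_{a2} = 7.22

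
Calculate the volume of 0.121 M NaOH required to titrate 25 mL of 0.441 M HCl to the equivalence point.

At equivalence: moles acid = moles base. moles HCl = 0.441 × 25/1000 = 0.01103 mol. V_base = moles / 0.121 × 1000 = 91.1 mL.

V_{base} = 91.1 mL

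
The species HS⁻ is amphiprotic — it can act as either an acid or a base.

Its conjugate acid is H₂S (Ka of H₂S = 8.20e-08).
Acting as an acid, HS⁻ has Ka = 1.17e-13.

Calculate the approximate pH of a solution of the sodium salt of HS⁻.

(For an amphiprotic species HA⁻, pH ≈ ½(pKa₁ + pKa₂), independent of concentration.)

pKa₁ = -log(8.20e-08) = 7.09; pKa₂ = -log(1.17e-13) = 12.93. For an amphiprotic species, pH ≈ ½(pKa₁ + pKa₂) = ½(7.09 + 12.93) = 10.01.

pH = 10.01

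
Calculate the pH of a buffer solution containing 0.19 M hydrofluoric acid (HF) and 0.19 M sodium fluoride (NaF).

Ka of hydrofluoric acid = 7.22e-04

pKa = -log(7.22e-04) = 3.14. pH = pKa + log([A⁻]/[HA]) = 3.14 + log(0.19/0.19)

pH = 3.14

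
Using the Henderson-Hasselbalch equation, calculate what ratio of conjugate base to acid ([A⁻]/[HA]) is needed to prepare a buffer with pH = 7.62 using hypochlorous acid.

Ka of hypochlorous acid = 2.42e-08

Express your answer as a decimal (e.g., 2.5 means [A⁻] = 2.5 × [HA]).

pKa = -log(2.42e-08) = 7.6162. pH = pKa + log([A⁻]/[HA]), so log([A⁻]/[HA]) = pH − pKa = 7.62 − 7.6162 = 0.0038. [A⁻]/[HA] = 10^(0.0038) = 1.01

[A⁻]/[HA] = 1.01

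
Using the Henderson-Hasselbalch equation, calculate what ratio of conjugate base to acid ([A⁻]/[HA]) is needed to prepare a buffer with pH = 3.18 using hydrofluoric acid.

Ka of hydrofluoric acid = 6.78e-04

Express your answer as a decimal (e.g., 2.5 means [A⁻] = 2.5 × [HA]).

pKa = -log(6.78e-04) = 3.1688. pH = pKa + log([A⁻]/[HA]), so log([A⁻]/[HA]) = pH − pKa = 3.18 − 3.1688 = 0.0112. [A⁻]/[HA] = 10^(0.0112) = 1.03

[A⁻]/[HA] = 1.03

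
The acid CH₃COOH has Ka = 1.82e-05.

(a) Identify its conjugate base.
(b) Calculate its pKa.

(a) The conjugate base is formed by removing one H⁺ from CH₃COOH, giving CH₃COO⁻. (b) pKa = -log(Ka) = -log(1.82e-05) = 4.74.

Conjugate base: CH₃COO⁻; pK_a = 4.74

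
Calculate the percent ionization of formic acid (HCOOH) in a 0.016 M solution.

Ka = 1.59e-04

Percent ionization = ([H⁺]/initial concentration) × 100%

Using Ka equilibrium: x² + Ka×x - Ka×C = 0. Solving: [H⁺] = 1.5175e-03. Percent = (1.5175e-03/0.016) × 100

Percent ionization = 9.48%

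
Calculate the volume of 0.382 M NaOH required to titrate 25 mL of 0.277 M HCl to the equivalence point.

At equivalence: moles acid = moles base. moles HCl = 0.277 × 25/1000 = 0.006925 mol. V_base = moles / 0.382 × 1000 = 18.1 mL.

V_{base} = 18.1 mL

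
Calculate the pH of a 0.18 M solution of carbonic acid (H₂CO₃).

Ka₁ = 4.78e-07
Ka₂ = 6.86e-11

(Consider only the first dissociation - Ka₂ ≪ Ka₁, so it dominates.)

First dissociation dominates. From Ka₁ = [H⁺][HA⁻]/[H₂A], x² + Ka₁·x − Ka₁·C = 0 with C = 0.18 M and Ka₁ = 4.78e-07. Solving: [H⁺] = (−Ka₁ + √(Ka₁² + 4·Ka₁·C)) / 2 = 2.9309e-04 M. pH = -log(2.9309e-04) = 3.53.

pH = 3.53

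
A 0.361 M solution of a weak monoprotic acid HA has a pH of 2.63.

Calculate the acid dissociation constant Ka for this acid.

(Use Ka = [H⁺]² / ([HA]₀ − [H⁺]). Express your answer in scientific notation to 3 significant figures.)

[H⁺] = 10^(−pH) = 10^(−2.63) = 2.344e-03 M. For HA ⇌ H⁺ + A⁻, Ka = [H⁺][A⁻]/[HA] = [H⁺]² / ([HA]₀ − [H⁺]) = (2.344e-03)² / (0.361 − 2.344e-03) = 1.53e-05.

K_a = 1.53e-05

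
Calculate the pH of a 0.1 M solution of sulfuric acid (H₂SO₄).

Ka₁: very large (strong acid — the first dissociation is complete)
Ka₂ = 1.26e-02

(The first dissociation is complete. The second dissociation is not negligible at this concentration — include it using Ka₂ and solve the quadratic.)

First dissociation is complete: [H⁺]₀ = [HSO₄⁻]₀ = C = 0.1 M. Second dissociation HSO₄⁻ ⇌ H⁺ + SO₄²⁻: let x = [SO₄²⁻]. Ka₂ = (C + x)·x / (C − x) = 1.26e-02 → x² + (C + Ka₂)·x − Ka₂·C = 0 → x² + 0.11260·x − 1.260e-03 = 0. x = (−0.11260 + √(0.11260² + 4 × 1.260e-03)) / 2 = 1.0256e-02 M. [H⁺] = C + x = 0.1 + 1.0256e-02 = 1.1026e-01 M. pH = -log(1.1026e-01) = 0.96.

pH = 0.96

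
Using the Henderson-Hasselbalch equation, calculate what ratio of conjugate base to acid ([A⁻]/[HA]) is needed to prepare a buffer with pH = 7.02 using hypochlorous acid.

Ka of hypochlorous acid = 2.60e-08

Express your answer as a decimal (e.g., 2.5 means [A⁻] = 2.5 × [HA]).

pKa = -log(2.60e-08) = 7.5850. pH = pKa + log([A⁻]/[HA]), so log([A⁻]/[HA]) = pH − pKa = 7.02 − 7.5850 = -0.5650. [A⁻]/[HA] = 10^(-0.5650) = 0.272

[A⁻]/[HA] = 0.272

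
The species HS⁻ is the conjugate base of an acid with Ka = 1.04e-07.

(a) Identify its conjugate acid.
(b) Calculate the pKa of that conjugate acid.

(a) The conjugate acid is formed by adding one H⁺ to HS⁻, giving H₂S. (b) pKa = -log(Ka) = -log(1.04e-07) = 6.98.

Conjugate acid: H₂S; pK_a = 6.98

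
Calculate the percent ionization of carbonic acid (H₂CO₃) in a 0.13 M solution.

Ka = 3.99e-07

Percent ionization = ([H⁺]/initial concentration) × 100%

Using Ka equilibrium: x² + Ka×x - Ka×C = 0. Solving: [H⁺] = 2.2755e-04. Percent = (2.2755e-04/0.13) × 100

Percent ionization = 0.175%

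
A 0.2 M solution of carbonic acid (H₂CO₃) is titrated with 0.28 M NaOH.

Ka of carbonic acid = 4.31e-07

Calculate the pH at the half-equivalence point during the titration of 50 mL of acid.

At half-equivalence [HA] = [A⁻], so Henderson-Hasselbalch gives pH = pKa = -log(4.31e-07) = 6.37.

pH = pKa = 6.37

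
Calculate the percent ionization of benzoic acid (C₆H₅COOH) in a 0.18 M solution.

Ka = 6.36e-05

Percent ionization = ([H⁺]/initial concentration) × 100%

Using Ka equilibrium: x² + Ka×x - Ka×C = 0. Solving: [H⁺] = 3.3518e-03. Percent = (3.3518e-03/0.18) × 100

Percent ionization = 1.86%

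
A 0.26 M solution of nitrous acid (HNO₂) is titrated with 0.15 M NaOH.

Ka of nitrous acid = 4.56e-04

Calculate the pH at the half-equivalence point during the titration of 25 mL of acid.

At half-equivalence [HA] = [A⁻], so Henderson-Hasselbalch gives pH = pKa = -log(4.56e-04) = 3.34.

pH = pKa = 3.34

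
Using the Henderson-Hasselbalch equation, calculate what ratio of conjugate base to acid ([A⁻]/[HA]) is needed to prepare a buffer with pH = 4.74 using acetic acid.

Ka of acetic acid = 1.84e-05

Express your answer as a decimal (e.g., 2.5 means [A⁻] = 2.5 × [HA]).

pKa = -log(1.84e-05) = 4.7352. pH = pKa + log([A⁻]/[HA]), so log([A⁻]/[HA]) = pH − pKa = 4.74 − 4.7352 = 0.0048. [A⁻]/[HA] = 10^(0.0048) = 1.01

[A⁻]/[HA] = 1.01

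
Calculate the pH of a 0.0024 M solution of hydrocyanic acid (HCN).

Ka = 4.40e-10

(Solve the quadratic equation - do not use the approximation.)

x² + Ka×x - Ka×C = 0. Using quadratic formula: [H⁺] = 1.0274e-06

pH = 5.99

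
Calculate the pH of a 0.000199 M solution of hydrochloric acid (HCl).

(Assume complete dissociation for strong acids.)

[H⁺] = 0.000199 M for strong acid. pH = -log[H⁺] = -log(0.000199)

pH = 3.70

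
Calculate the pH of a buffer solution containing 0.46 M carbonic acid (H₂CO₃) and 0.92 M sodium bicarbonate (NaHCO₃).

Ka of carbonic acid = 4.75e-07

pKa = -log(4.75e-07) = 6.32. pH = pKa + log([A⁻]/[HA]) = 6.32 + log(0.92/0.46)

pH = 6.62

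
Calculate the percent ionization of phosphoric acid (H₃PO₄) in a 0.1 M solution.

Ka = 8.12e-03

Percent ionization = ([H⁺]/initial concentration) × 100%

Using Ka equilibrium: x² + Ka×x - Ka×C = 0. Solving: [H⁺] = 2.4723e-02. Percent = (2.4723e-02/0.1) × 100

Percent ionization = 24.7%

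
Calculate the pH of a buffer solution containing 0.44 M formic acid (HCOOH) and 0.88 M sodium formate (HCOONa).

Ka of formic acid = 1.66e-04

pKa = -log(1.66e-04) = 3.78. pH = pKa + log([A⁻]/[HA]) = 3.78 + log(0.88/0.44)

pH = 4.08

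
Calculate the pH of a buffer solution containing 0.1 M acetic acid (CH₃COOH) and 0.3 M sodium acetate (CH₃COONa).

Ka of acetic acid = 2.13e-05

pKa = -log(2.13e-05) = 4.67. pH = pKa + log([A⁻]/[HA]) = 4.67 + log(0.3/0.1)

pH = 5.15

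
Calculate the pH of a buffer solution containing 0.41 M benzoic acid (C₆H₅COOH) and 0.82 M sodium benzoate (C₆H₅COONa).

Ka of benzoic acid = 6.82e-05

pKa = -log(6.82e-05) = 4.17. pH = pKa + log([A⁻]/[HA]) = 4.17 + log(0.82/0.41)

pH = 4.47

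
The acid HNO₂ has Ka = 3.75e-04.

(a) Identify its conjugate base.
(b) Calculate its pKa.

(a) The conjugate base is formed by removing one H⁺ from HNO₂, giving NO₂⁻. (b) pKa = -log(Ka) = -log(3.75e-04) = 3.43.

Conjugate base: NO₂⁻; pK_a = 3.43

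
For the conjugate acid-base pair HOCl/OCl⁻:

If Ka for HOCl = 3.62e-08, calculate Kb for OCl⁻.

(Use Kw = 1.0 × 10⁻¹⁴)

For a conjugate pair Ka × Kb = Kw, so Kb = Kw/Ka = 1.0 × 10⁻¹⁴ / 3.62e-08 = 2.76e-07.

K_b = 2.76e-07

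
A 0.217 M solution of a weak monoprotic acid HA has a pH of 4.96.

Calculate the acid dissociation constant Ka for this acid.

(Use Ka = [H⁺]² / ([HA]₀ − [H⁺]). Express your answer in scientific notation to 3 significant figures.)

[H⁺] = 10^(−pH) = 10^(−4.96) = 1.096e-05 M. For HA ⇌ H⁺ + A⁻, Ka = [H⁺][A⁻]/[HA] = [H⁺]² / ([HA]₀ − [H⁺]) = (1.096e-05)² / (0.217 − 1.096e-05) = 5.54e-10.

K_a = 5.54e-10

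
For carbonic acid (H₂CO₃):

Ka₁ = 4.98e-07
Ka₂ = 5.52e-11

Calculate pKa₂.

pKa₂ = -log(Ka₂) = -log(5.52e-11) = 10.26.

pK_{a2} = 10.26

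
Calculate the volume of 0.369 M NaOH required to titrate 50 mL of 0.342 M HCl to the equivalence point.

At equivalence: moles acid = moles base. moles HCl = 0.342 × 50/1000 = 0.0171 mol. V_base = moles / 0.369 × 1000 = 46.3 mL.

V_{base} = 46.3 mL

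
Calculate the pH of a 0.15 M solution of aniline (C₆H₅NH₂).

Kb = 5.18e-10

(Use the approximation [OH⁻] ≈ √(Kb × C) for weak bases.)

[OH⁻] = √(Kb × C) = √(5.18e-10 × 0.15) = 8.8148e-06. pOH = 5.05, pH = 14 - pOH

pH = 8.95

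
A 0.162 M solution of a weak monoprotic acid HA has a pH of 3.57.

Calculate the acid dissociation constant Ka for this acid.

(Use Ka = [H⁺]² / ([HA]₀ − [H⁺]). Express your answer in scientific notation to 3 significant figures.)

[H⁺] = 10^(−pH) = 10^(−3.57) = 2.692e-04 M. For HA ⇌ H⁺ + A⁻, Ka = [H⁺][A⁻]/[HA] = [H⁺]² / ([HA]₀ − [H⁺]) = (2.692e-04)² / (0.162 − 2.692e-04) = 4.48e-07.

K_a = 4.48e-07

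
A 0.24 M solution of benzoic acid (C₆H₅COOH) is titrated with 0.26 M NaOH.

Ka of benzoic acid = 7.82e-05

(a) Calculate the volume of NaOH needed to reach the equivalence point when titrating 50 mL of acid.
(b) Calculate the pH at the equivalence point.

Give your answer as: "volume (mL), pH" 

moles acid = 0.24 × 50/1000 = 0.012 mol; V_base = moles/0.26 × 1000 = 46.2 mL. At equivalence only the conjugate base is present: [A⁻] = 0.012/0.096 = 1.2480e-01 M. Kb = Kw/Ka = 1.28e-10; [OH⁻] = √(Kb × [A⁻]) = 3.9949e-06; pOH = 5.40; pH = 14 - pOH = 8.60.

V = 46.2 mL, pH = 8.60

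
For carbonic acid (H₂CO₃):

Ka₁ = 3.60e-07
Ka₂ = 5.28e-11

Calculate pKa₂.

pKa₂ = -log(Ka₂) = -log(5.28e-11) = 10.28.

pK_{a2} = 10.28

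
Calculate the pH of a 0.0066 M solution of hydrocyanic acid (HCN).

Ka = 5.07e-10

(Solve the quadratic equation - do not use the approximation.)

x² + Ka×x - Ka×C = 0. Using quadratic formula: [H⁺] = 1.8290e-06

pH = 5.74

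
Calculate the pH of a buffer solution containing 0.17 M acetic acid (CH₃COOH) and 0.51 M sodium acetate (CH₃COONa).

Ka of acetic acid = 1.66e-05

pKa = -log(1.66e-05) = 4.78. pH = pKa + log([A⁻]/[HA]) = 4.78 + log(0.51/0.17)

pH = 5.26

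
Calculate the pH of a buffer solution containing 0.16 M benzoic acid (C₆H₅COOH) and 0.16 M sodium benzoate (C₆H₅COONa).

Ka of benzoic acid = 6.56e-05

pKa = -log(6.56e-05) = 4.18. pH = pKa + log([A⁻]/[HA]) = 4.18 + log(0.16/0.16)

pH = 4.18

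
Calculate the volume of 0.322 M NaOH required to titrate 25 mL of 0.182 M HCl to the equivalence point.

At equivalence: moles acid = moles base. moles HCl = 0.182 × 25/1000 = 0.00455 mol. V_base = moles / 0.322 × 1000 = 14.1 mL.

V_{base} = 14.1 mL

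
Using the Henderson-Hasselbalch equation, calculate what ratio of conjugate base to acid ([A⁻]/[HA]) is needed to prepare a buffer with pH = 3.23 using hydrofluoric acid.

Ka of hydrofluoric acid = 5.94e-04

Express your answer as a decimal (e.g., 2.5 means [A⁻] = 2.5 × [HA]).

pKa = -log(5.94e-04) = 3.2262. pH = pKa + log([A⁻]/[HA]), so log([A⁻]/[HA]) = pH − pKa = 3.23 − 3.2262 = 0.0038. [A⁻]/[HA] = 10^(0.0038) = 1.01

[A⁻]/[HA] = 1.01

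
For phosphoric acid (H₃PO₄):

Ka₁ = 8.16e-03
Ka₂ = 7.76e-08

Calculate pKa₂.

pKa₂ = -log(Ka₂) = -log(7.76e-08) = 7.11.

pK_{a2} = 7.11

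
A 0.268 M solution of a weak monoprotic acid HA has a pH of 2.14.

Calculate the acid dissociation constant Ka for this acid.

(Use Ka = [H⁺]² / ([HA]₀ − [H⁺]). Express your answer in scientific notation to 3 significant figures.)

[H⁺] = 10^(−pH) = 10^(−2.14) = 7.244e-03 M. For HA ⇌ H⁺ + A⁻, Ka = [H⁺][A⁻]/[HA] = [H⁺]² / ([HA]₀ − [H⁺]) = (7.244e-03)² / (0.268 − 7.244e-03) = 2.01e-04.

K_a = 2.01e-04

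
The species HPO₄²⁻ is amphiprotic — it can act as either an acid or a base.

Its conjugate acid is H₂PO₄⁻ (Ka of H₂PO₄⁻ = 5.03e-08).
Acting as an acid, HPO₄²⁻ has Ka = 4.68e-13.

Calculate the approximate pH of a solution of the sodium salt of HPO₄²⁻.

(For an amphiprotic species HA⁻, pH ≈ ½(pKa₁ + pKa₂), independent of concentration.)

pKa₁ = -log(5.03e-08) = 7.30; pKa₂ = -log(4.68e-13) = 12.33. For an amphiprotic species, pH ≈ ½(pKa₁ + pKa₂) = ½(7.30 + 12.33) = 9.81.

pH = 9.81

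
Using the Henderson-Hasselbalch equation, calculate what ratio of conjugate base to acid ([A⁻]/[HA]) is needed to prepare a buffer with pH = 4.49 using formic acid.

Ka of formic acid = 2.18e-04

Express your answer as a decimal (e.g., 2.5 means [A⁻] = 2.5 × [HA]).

pKa = -log(2.18e-04) = 3.6615. pH = pKa + log([A⁻]/[HA]), so log([A⁻]/[HA]) = pH − pKa = 4.49 − 3.6615 = 0.8285. [A⁻]/[HA] = 10^(0.8285) = 6.74

[A⁻]/[HA] = 6.74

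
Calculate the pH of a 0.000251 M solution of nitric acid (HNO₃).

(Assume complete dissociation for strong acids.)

[H⁺] = 0.000251 M for strong acid. pH = -log[H⁺] = -log(0.000251)

pH = 3.60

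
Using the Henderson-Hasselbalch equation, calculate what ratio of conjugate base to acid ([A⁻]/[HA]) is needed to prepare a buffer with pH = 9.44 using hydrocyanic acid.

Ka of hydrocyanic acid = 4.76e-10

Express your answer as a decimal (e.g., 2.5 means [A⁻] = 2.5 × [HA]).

pKa = -log(4.76e-10) = 9.3224. pH = pKa + log([A⁻]/[HA]), so log([A⁻]/[HA]) = pH − pKa = 9.44 − 9.3224 = 0.1176. [A⁻]/[HA] = 10^(0.1176) = 1.31

[A⁻]/[HA] = 1.31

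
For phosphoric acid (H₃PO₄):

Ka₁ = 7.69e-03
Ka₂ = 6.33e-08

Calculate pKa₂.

pKa₂ = -log(Ka₂) = -log(6.33e-08) = 7.20.

pK_{a2} = 7.20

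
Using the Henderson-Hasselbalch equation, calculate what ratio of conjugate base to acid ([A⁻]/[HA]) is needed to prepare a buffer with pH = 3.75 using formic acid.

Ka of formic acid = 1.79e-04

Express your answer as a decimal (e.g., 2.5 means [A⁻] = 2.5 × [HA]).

pKa = -log(1.79e-04) = 3.7471. pH = pKa + log([A⁻]/[HA]), so log([A⁻]/[HA]) = pH − pKa = 3.75 − 3.7471 = 0.0029. [A⁻]/[HA] = 10^(0.0029) = 1.01

[A⁻]/[HA] = 1.01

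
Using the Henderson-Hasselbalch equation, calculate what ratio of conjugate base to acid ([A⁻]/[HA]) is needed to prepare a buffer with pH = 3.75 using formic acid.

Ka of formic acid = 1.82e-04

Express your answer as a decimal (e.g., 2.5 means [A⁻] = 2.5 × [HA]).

pKa = -log(1.82e-04) = 3.7399. pH = pKa + log([A⁻]/[HA]), so log([A⁻]/[HA]) = pH − pKa = 3.75 − 3.7399 = 0.0101. [A⁻]/[HA] = 10^(0.0101) = 1.02

[A⁻]/[HA] = 1.02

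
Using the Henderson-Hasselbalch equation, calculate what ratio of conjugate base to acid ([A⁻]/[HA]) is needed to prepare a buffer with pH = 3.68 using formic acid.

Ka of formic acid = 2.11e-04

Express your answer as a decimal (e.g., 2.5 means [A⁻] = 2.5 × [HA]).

pKa = -log(2.11e-04) = 3.6757. pH = pKa + log([A⁻]/[HA]), so log([A⁻]/[HA]) = pH − pKa = 3.68 − 3.6757 = 0.0043. [A⁻]/[HA] = 10^(0.0043) = 1.01

[A⁻]/[HA] = 1.01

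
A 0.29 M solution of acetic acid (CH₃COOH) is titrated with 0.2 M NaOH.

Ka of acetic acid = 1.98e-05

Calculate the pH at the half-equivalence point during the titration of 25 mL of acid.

At half-equivalence [HA] = [A⁻], so Henderson-Hasselbalch gives pH = pKa = -log(1.98e-05) = 4.70.

pH = pKa = 4.70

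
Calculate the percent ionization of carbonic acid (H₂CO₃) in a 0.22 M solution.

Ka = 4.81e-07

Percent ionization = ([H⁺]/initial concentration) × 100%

Using Ka equilibrium: x² + Ka×x - Ka×C = 0. Solving: [H⁺] = 3.2506e-04. Percent = (3.2506e-04/0.22) × 100

Percent ionization = 0.148%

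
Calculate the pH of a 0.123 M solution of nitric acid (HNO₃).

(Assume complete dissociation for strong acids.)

[H⁺] = 0.123 M for strong acid. pH = -log[H⁺] = -log(0.123)

pH = 0.91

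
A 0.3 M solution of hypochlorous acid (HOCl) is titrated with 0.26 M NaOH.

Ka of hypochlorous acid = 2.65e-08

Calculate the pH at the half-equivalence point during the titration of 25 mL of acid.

At half-equivalence [HA] = [A⁻], so Henderson-Hasselbalch gives pH = pKa = -log(2.65e-08) = 7.58.

pH = pKa = 7.58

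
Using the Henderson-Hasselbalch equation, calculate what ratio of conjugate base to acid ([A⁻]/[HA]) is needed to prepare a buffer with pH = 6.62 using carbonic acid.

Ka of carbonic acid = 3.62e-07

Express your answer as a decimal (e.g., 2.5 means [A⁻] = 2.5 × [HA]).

pKa = -log(3.62e-07) = 6.4413. pH = pKa + log([A⁻]/[HA]), so log([A⁻]/[HA]) = pH − pKa = 6.62 − 6.4413 = 0.1787. [A⁻]/[HA] = 10^(0.1787) = 1.51

[A⁻]/[HA] = 1.51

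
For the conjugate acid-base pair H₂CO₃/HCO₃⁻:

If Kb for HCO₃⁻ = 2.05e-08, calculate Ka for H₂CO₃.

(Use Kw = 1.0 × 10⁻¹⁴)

For a conjugate pair Ka × Kb = Kw, so Ka = Kw/Kb = 1.0 × 10⁻¹⁴ / 2.05e-08 = 4.88e-07.

K_a = 4.88e-07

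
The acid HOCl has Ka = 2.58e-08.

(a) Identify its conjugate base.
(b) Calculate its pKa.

(a) The conjugate base is formed by removing one H⁺ from HOCl, giving OCl⁻. (b) pKa = -log(Ka) = -log(2.58e-08) = 7.59.

Conjugate base: OCl⁻; pK_a = 7.59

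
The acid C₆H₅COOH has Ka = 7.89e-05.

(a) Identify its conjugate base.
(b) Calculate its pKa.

(a) The conjugate base is formed by removing one H⁺ from C₆H₅COOH, giving C₆H₅COO⁻. (b) pKa = -log(Ka) = -log(7.89e-05) = 4.10.

Conjugate base: C₆H₅COO⁻; pK_a = 4.10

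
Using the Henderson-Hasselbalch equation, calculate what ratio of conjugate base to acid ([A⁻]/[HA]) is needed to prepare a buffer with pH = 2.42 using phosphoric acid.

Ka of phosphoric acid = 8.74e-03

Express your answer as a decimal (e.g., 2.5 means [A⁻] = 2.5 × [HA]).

pKa = -log(8.74e-03) = 2.0585. pH = pKa + log([A⁻]/[HA]), so log([A⁻]/[HA]) = pH − pKa = 2.42 − 2.0585 = 0.3615. [A⁻]/[HA] = 10^(0.3615) = 2.30

[A⁻]/[HA] = 2.30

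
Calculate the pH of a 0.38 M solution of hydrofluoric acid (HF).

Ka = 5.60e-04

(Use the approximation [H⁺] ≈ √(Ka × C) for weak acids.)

[H⁺] = √(Ka × C) = √(5.60e-04 × 0.38) = 1.4588e-02. pH = -log(1.4588e-02)

pH = 1.84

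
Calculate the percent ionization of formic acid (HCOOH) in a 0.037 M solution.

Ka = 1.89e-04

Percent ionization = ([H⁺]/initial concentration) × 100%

Using Ka equilibrium: x² + Ka×x - Ka×C = 0. Solving: [H⁺] = 2.5516e-03. Percent = (2.5516e-03/0.037) × 100

Percent ionization = 6.9%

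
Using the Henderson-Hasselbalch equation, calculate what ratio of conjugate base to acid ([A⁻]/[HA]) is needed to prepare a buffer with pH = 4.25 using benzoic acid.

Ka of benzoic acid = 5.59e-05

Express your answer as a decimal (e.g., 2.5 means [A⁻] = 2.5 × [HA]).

pKa = -log(5.59e-05) = 4.2526. pH = pKa + log([A⁻]/[HA]), so log([A⁻]/[HA]) = pH − pKa = 4.25 − 4.2526 = -0.0026. [A⁻]/[HA] = 10^(-0.0026) = 0.994

[A⁻]/[HA] = 0.994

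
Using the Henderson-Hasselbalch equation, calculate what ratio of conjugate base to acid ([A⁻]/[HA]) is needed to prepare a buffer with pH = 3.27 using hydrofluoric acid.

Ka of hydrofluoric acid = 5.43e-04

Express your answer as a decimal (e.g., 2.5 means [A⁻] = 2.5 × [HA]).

pKa = -log(5.43e-04) = 3.2652. pH = pKa + log([A⁻]/[HA]), so log([A⁻]/[HA]) = pH − pKa = 3.27 − 3.2652 = 0.0048. [A⁻]/[HA] = 10^(0.0048) = 1.01

[A⁻]/[HA] = 1.01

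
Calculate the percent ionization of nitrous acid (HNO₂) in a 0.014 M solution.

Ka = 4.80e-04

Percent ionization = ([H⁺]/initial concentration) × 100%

Using Ka equilibrium: x² + Ka×x - Ka×C = 0. Solving: [H⁺] = 2.3634e-03. Percent = (2.3634e-03/0.014) × 100

Percent ionization = 16.9%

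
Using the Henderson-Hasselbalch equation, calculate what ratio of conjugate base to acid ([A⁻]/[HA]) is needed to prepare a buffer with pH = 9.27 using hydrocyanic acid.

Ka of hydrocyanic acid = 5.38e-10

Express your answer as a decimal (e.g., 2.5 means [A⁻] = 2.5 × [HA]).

pKa = -log(5.38e-10) = 9.2692. pH = pKa + log([A⁻]/[HA]), so log([A⁻]/[HA]) = pH − pKa = 9.27 − 9.2692 = 0.0008. [A⁻]/[HA] = 10^(0.0008) = 1.00

[A⁻]/[HA] = 1.00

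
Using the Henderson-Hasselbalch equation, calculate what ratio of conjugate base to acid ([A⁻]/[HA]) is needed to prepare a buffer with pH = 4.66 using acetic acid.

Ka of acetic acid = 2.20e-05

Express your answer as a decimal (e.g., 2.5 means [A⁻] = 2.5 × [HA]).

pKa = -log(2.20e-05) = 4.6576. pH = pKa + log([A⁻]/[HA]), so log([A⁻]/[HA]) = pH − pKa = 4.66 − 4.6576 = 0.0024. [A⁻]/[HA] = 10^(0.0024) = 1.01

[A⁻]/[HA] = 1.01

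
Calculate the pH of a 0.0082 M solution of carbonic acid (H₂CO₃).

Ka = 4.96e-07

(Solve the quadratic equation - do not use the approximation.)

x² + Ka×x - Ka×C = 0. Using quadratic formula: [H⁺] = 6.3527e-05

pH = 4.20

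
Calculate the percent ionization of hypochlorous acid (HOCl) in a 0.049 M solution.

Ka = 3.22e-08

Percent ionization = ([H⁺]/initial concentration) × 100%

Using Ka equilibrium: x² + Ka×x - Ka×C = 0. Solving: [H⁺] = 3.9705e-05. Percent = (3.9705e-05/0.049) × 100

Percent ionization = 0.081%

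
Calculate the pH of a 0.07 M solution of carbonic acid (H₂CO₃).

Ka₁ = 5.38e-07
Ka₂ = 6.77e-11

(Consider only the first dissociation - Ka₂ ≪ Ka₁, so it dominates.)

First dissociation dominates. From Ka₁ = [H⁺][HA⁻]/[H₂A], x² + Ka₁·x − Ka₁·C = 0 with C = 0.07 M and Ka₁ = 5.38e-07. Solving: [H⁺] = (−Ka₁ + √(Ka₁² + 4·Ka₁·C)) / 2 = 1.9379e-04 M. pH = -log(1.9379e-04) = 3.71.

pH = 3.71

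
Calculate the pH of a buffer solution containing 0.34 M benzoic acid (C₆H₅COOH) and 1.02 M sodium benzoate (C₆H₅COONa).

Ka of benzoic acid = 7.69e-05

pKa = -log(7.69e-05) = 4.11. pH = pKa + log([A⁻]/[HA]) = 4.11 + log(1.02/0.34)

pH = 4.59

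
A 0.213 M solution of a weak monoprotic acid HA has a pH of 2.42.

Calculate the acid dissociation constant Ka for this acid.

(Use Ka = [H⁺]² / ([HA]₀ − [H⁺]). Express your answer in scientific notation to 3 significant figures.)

[H⁺] = 10^(−pH) = 10^(−2.42) = 3.802e-03 M. For HA ⇌ H⁺ + A⁻, Ka = [H⁺][A⁻]/[HA] = [H⁺]² / ([HA]₀ − [H⁺]) = (3.802e-03)² / (0.213 − 3.802e-03) = 6.91e-05.

K_a = 6.91e-05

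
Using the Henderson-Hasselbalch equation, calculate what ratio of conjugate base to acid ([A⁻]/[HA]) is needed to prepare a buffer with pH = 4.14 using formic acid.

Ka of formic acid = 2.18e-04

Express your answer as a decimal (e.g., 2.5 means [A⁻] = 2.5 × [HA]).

pKa = -log(2.18e-04) = 3.6615. pH = pKa + log([A⁻]/[HA]), so log([A⁻]/[HA]) = pH − pKa = 4.14 − 3.6615 = 0.4785. [A⁻]/[HA] = 10^(0.4785) = 3.01

[A⁻]/[HA] = 3.01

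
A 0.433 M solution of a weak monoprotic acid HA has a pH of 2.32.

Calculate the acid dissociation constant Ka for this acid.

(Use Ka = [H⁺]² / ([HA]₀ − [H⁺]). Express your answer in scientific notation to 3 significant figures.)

[H⁺] = 10^(−pH) = 10^(−2.32) = 4.786e-03 M. For HA ⇌ H⁺ + A⁻, Ka = [H⁺][A⁻]/[HA] = [H⁺]² / ([HA]₀ − [H⁺]) = (4.786e-03)² / (0.433 − 4.786e-03) = 5.35e-05.

K_a = 5.35e-05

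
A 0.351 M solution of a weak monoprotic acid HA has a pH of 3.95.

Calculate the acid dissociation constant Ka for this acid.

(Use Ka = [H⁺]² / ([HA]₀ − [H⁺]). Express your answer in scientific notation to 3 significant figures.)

[H⁺] = 10^(−pH) = 10^(−3.95) = 1.122e-04 M. For HA ⇌ H⁺ + A⁻, Ka = [H⁺][A⁻]/[HA] = [H⁺]² / ([HA]₀ − [H⁺]) = (1.122e-04)² / (0.351 − 1.122e-04) = 3.59e-08.

K_a = 3.59e-08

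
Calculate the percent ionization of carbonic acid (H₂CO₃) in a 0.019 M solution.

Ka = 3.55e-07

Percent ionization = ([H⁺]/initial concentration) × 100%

Using Ka equilibrium: x² + Ka×x - Ka×C = 0. Solving: [H⁺] = 8.1951e-05. Percent = (8.1951e-05/0.019) × 100

Percent ionization = 0.431%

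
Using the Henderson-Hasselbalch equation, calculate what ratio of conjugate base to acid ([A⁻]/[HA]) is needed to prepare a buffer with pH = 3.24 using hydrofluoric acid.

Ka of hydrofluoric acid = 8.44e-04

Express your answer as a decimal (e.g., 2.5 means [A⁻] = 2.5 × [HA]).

pKa = -log(8.44e-04) = 3.0737. pH = pKa + log([A⁻]/[HA]), so log([A⁻]/[HA]) = pH − pKa = 3.24 − 3.0737 = 0.1663. [A⁻]/[HA] = 10^(0.1663) = 1.47

[A⁻]/[HA] = 1.47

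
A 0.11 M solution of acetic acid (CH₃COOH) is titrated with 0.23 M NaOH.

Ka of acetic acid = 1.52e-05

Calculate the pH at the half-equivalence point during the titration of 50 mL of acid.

At half-equivalence [HA] = [A⁻], so Henderson-Hasselbalch gives pH = pKa = -log(1.52e-05) = 4.82.

pH = pKa = 4.82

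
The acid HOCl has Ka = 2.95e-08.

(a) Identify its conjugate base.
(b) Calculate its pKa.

(a) The conjugate base is formed by removing one H⁺ from HOCl, giving OCl⁻. (b) pKa = -log(Ka) = -log(2.95e-08) = 7.53.

Conjugate base: OCl⁻; pK_a = 7.53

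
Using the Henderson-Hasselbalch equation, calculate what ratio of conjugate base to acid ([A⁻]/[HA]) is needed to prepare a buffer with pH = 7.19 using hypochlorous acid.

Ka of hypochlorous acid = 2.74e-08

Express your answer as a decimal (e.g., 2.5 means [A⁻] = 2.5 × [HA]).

pKa = -log(2.74e-08) = 7.5622. pH = pKa + log([A⁻]/[HA]), so log([A⁻]/[HA]) = pH − pKa = 7.19 − 7.5622 = -0.3722. [A⁻]/[HA] = 10^(-0.3722) = 0.424

[A⁻]/[HA] = 0.424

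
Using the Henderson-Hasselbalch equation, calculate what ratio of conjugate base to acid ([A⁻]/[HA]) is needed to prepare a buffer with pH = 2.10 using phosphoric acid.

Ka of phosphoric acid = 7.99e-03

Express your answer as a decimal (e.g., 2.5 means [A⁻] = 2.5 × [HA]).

pKa = -log(7.99e-03) = 2.0975. pH = pKa + log([A⁻]/[HA]), so log([A⁻]/[HA]) = pH − pKa = 2.10 − 2.0975 = 0.0025. [A⁻]/[HA] = 10^(0.0025) = 1.01

[A⁻]/[HA] = 1.01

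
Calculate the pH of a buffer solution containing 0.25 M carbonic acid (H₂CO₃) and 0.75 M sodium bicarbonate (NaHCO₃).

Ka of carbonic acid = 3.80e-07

pKa = -log(3.80e-07) = 6.42. pH = pKa + log([A⁻]/[HA]) = 6.42 + log(0.75/0.25)

pH = 6.90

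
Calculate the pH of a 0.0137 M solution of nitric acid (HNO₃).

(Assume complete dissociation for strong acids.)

[H⁺] = 0.0137 M for strong acid. pH = -log[H⁺] = -log(0.0137)

pH = 1.86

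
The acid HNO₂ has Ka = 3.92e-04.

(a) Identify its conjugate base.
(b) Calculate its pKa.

(a) The conjugate base is formed by removing one H⁺ from HNO₂, giving NO₂⁻. (b) pKa = -log(Ka) = -log(3.92e-04) = 3.41.

Conjugate base: NO₂⁻; pK_a = 3.41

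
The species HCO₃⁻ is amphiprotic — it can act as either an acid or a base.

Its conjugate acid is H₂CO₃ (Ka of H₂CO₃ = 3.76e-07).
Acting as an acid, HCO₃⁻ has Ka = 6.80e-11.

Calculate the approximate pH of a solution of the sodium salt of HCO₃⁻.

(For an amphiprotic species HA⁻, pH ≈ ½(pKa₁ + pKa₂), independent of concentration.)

pKa₁ = -log(3.76e-07) = 6.42; pKa₂ = -log(6.80e-11) = 10.17. For an amphiprotic species, pH ≈ ½(pKa₁ + pKa₂) = ½(6.42 + 10.17) = 8.30.

pH = 8.30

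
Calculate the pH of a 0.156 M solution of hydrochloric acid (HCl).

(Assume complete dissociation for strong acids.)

[H⁺] = 0.156 M for strong acid. pH = -log[H⁺] = -log(0.156)

pH = 0.81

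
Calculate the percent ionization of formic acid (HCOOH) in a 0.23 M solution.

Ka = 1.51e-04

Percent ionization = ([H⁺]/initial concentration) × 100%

Using Ka equilibrium: x² + Ka×x - Ka×C = 0. Solving: [H⁺] = 5.8182e-03. Percent = (5.8182e-03/0.23) × 100

Percent ionization = 2.53%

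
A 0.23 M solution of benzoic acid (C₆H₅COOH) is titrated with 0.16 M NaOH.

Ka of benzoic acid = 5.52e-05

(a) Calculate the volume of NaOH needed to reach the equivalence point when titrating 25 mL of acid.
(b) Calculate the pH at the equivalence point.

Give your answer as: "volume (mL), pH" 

moles acid = 0.23 × 25/1000 = 0.00575 mol; V_base = moles/0.16 × 1000 = 35.9 mL. At equivalence only the conjugate base is present: [A⁻] = 0.00575/0.061 = 9.4359e-02 M. Kb = Kw/Ka = 1.81e-10; [OH⁻] = √(Kb × [A⁻]) = 4.1345e-06; pOH = 5.38; pH = 14 - pOH = 8.62.

V = 35.9 mL, pH = 8.62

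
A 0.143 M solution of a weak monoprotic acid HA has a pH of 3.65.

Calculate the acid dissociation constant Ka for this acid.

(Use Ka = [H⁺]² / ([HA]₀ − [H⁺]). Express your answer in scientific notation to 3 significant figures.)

[H⁺] = 10^(−pH) = 10^(−3.65) = 2.239e-04 M. For HA ⇌ H⁺ + A⁻, Ka = [H⁺][A⁻]/[HA] = [H⁺]² / ([HA]₀ − [H⁺]) = (2.239e-04)² / (0.143 − 2.239e-04) = 3.51e-07.

K_a = 3.51e-07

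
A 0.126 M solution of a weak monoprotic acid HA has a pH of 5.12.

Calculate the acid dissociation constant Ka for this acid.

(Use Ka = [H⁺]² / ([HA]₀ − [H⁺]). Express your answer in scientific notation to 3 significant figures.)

[H⁺] = 10^(−pH) = 10^(−5.12) = 7.586e-06 M. For HA ⇌ H⁺ + A⁻, Ka = [H⁺][A⁻]/[HA] = [H⁺]² / ([HA]₀ − [H⁺]) = (7.586e-06)² / (0.126 − 7.586e-06) = 4.57e-10.

K_a = 4.57e-10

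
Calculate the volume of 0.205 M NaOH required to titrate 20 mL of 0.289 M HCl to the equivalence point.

At equivalence: moles acid = moles base. moles HCl = 0.289 × 20/1000 = 0.00578 mol. V_base = moles / 0.205 × 1000 = 28.2 mL.

V_{base} = 28.2 mL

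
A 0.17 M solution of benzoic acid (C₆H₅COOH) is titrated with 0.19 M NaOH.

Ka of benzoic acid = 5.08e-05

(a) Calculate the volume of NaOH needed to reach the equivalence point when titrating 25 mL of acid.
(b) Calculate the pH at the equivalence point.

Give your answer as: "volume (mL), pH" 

moles acid = 0.17 × 25/1000 = 0.00425 mol; V_base = moles/0.19 × 1000 = 22.4 mL. At equivalence only the conjugate base is present: [A⁻] = 0.00425/0.047 = 8.9722e-02 M. Kb = Kw/Ka = 1.97e-10; [OH⁻] = √(Kb × [A⁻]) = 4.2026e-06; pOH = 5.38; pH = 14 - pOH = 8.62.

V = 22.4 mL, pH = 8.62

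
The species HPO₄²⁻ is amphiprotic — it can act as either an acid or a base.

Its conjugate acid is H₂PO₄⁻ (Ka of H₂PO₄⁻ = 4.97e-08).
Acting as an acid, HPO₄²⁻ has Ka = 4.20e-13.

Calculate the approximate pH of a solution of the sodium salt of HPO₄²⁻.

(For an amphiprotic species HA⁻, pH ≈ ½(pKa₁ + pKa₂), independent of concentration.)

pKa₁ = -log(4.97e-08) = 7.30; pKa₂ = -log(4.20e-13) = 12.38. For an amphiprotic species, pH ≈ ½(pKa₁ + pKa₂) = ½(7.30 + 12.38) = 9.84.

pH = 9.84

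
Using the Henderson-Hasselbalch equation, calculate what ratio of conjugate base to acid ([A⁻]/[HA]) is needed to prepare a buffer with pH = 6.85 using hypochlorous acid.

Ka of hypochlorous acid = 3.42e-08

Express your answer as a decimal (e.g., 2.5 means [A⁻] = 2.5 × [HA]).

pKa = -log(3.42e-08) = 7.4660. pH = pKa + log([A⁻]/[HA]), so log([A⁻]/[HA]) = pH − pKa = 6.85 − 7.4660 = -0.6160. [A⁻]/[HA] = 10^(-0.6160) = 0.242

[A⁻]/[HA] = 0.242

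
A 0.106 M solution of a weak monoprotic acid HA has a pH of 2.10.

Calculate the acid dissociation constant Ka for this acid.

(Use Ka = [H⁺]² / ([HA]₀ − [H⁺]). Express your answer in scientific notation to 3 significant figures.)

[H⁺] = 10^(−pH) = 10^(−2.10) = 7.943e-03 M. For HA ⇌ H⁺ + A⁻, Ka = [H⁺][A⁻]/[HA] = [H⁺]² / ([HA]₀ − [H⁺]) = (7.943e-03)² / (0.106 − 7.943e-03) = 6.43e-04.

K_a = 6.43e-04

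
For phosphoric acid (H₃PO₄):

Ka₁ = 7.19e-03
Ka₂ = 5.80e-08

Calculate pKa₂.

pKa₂ = -log(Ka₂) = -log(5.80e-08) = 7.24.

pK_{a2} = 7.24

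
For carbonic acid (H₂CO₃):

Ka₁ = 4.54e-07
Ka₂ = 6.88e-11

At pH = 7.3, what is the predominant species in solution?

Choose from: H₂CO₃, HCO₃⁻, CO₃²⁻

pKa₁ = 6.34, pKa₂ = 10.16. For a polyprotic acid the predominant species crosses at each pKa: below pKa_n the protonated form dominates, above it the deprotonated form does. At pH = 7.3, the predominant species is HCO₃⁻.

HCO₃⁻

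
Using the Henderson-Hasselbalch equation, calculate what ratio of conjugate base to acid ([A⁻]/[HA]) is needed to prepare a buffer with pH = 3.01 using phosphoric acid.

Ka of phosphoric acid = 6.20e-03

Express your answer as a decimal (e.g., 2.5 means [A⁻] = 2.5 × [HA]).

pKa = -log(6.20e-03) = 2.2076. pH = pKa + log([A⁻]/[HA]), so log([A⁻]/[HA]) = pH − pKa = 3.01 − 2.2076 = 0.8024. [A⁻]/[HA] = 10^(0.8024) = 6.34

[A⁻]/[HA] = 6.34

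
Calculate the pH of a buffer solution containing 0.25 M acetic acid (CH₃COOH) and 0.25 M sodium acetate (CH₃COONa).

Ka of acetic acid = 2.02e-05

pKa = -log(2.02e-05) = 4.69. pH = pKa + log([A⁻]/[HA]) = 4.69 + log(0.25/0.25)

pH = 4.69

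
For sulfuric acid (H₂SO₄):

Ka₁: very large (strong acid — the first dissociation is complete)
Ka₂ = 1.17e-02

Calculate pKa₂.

pKa₂ = -log(Ka₂) = -log(1.17e-02) = 1.93.

pK_{a2} = 1.93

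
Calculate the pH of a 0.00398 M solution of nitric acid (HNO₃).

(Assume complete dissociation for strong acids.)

[H⁺] = 0.00398 M for strong acid. pH = -log[H⁺] = -log(0.00398)

pH = 2.40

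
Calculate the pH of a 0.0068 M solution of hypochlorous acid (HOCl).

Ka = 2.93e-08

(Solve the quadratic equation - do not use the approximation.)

x² + Ka×x - Ka×C = 0. Using quadratic formula: [H⁺] = 1.4101e-05

pH = 4.85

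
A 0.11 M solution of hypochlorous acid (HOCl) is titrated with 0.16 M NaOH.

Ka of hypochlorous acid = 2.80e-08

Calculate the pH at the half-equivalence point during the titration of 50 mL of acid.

At half-equivalence [HA] = [A⁻], so Henderson-Hasselbalch gives pH = pKa = -log(2.80e-08) = 7.55.

pH = pKa = 7.55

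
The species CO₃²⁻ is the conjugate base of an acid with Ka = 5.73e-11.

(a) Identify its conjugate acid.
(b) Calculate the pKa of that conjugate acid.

(a) The conjugate acid is formed by adding one H⁺ to CO₃²⁻, giving HCO₃⁻. (b) pKa = -log(Ka) = -log(5.73e-11) = 10.24.

Conjugate acid: HCO₃⁻; pK_a = 10.24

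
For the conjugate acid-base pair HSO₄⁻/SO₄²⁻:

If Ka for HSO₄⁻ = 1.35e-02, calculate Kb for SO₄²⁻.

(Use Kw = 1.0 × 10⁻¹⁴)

For a conjugate pair Ka × Kb = Kw, so Kb = Kw/Ka = 1.0 × 10⁻¹⁴ / 1.35e-02 = 7.41e-13.

K_b = 7.41e-13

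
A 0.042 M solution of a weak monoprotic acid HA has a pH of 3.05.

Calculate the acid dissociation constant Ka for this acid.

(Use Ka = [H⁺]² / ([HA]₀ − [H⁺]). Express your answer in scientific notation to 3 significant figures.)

[H⁺] = 10^(−pH) = 10^(−3.05) = 8.913e-04 M. For HA ⇌ H⁺ + A⁻, Ka = [H⁺][A⁻]/[HA] = [H⁺]² / ([HA]₀ − [H⁺]) = (8.913e-04)² / (0.042 − 8.913e-04) = 1.93e-05.

K_a = 1.93e-05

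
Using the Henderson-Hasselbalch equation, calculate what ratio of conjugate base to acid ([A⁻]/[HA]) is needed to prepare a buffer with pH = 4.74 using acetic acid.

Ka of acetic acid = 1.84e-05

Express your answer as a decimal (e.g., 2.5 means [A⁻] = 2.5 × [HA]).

pKa = -log(1.84e-05) = 4.7352. pH = pKa + log([A⁻]/[HA]), so log([A⁻]/[HA]) = pH − pKa = 4.74 − 4.7352 = 0.0048. [A⁻]/[HA] = 10^(0.0048) = 1.01

[A⁻]/[HA] = 1.01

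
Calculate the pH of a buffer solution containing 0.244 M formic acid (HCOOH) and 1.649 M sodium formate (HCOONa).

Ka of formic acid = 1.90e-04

pKa = -log(1.90e-04) = 3.72. pH = pKa + log([A⁻]/[HA]) = 3.72 + log(1.649/0.244)

pH = 4.55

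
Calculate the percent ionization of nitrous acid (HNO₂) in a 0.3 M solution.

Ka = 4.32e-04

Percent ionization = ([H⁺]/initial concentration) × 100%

Using Ka equilibrium: x² + Ka×x - Ka×C = 0. Solving: [H⁺] = 1.1170e-02. Percent = (1.1170e-02/0.3) × 100

Percent ionization = 3.72%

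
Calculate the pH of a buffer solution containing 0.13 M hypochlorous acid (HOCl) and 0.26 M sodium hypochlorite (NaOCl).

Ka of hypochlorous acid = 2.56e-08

pKa = -log(2.56e-08) = 7.59. pH = pKa + log([A⁻]/[HA]) = 7.59 + log(0.26/0.13)

pH = 7.89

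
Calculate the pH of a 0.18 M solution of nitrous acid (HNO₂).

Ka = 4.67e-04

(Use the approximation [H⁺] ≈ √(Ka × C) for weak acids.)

[H⁺] = √(Ka × C) = √(4.67e-04 × 0.18) = 9.1684e-03. pH = -log(9.1684e-03)

pH = 2.04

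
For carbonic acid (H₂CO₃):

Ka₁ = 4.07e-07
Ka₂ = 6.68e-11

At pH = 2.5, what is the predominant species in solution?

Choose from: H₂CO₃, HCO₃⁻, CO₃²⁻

pKa₁ = 6.39, pKa₂ = 10.18. For a polyprotic acid the predominant species crosses at each pKa: below pKa_n the protonated form dominates, above it the deprotonated form does. At pH = 2.5, the predominant species is H₂CO₃.

H₂CO₃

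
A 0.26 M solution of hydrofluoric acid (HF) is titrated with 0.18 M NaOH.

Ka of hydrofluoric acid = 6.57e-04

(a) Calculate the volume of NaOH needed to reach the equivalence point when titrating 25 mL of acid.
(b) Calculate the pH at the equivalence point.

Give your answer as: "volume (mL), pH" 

moles acid = 0.26 × 25/1000 = 0.0065 mol; V_base = moles/0.18 × 1000 = 36.1 mL. At equivalence only the conjugate base is present: [A⁻] = 0.0065/0.061 = 1.0636e-01 M. Kb = Kw/Ka = 1.52e-11; [OH⁻] = √(Kb × [A⁻]) = 1.2724e-06; pOH = 5.90; pH = 14 - pOH = 8.10.

V = 36.1 mL, pH = 8.10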